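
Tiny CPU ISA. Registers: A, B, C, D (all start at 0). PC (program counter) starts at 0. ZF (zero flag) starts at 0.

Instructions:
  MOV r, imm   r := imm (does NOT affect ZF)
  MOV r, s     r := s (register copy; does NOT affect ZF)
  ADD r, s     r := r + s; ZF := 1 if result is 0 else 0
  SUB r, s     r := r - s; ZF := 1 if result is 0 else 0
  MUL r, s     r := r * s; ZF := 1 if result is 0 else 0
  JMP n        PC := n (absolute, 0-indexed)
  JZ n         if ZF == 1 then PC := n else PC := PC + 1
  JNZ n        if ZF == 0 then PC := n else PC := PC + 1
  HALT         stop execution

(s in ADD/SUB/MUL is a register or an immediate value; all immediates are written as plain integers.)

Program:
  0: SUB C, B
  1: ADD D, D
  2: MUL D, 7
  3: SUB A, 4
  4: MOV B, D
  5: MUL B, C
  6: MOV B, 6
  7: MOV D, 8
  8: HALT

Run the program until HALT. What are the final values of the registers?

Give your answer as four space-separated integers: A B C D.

Answer: -4 6 0 8

Derivation:
Step 1: PC=0 exec 'SUB C, B'. After: A=0 B=0 C=0 D=0 ZF=1 PC=1
Step 2: PC=1 exec 'ADD D, D'. After: A=0 B=0 C=0 D=0 ZF=1 PC=2
Step 3: PC=2 exec 'MUL D, 7'. After: A=0 B=0 C=0 D=0 ZF=1 PC=3
Step 4: PC=3 exec 'SUB A, 4'. After: A=-4 B=0 C=0 D=0 ZF=0 PC=4
Step 5: PC=4 exec 'MOV B, D'. After: A=-4 B=0 C=0 D=0 ZF=0 PC=5
Step 6: PC=5 exec 'MUL B, C'. After: A=-4 B=0 C=0 D=0 ZF=1 PC=6
Step 7: PC=6 exec 'MOV B, 6'. After: A=-4 B=6 C=0 D=0 ZF=1 PC=7
Step 8: PC=7 exec 'MOV D, 8'. After: A=-4 B=6 C=0 D=8 ZF=1 PC=8
Step 9: PC=8 exec 'HALT'. After: A=-4 B=6 C=0 D=8 ZF=1 PC=8 HALTED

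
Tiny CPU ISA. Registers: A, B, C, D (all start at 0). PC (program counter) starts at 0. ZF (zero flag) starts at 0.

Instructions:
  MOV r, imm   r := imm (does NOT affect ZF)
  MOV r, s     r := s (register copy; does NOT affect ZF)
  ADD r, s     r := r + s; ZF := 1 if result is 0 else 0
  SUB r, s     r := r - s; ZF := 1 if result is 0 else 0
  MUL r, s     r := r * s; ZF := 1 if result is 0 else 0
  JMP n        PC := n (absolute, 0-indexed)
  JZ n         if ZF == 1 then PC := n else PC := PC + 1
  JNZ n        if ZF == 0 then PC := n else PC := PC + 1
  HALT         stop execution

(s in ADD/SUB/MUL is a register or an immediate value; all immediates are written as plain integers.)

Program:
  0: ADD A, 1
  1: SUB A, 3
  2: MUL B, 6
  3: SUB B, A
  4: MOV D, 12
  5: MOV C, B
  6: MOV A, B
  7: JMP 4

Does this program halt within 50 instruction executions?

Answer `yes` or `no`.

Step 1: PC=0 exec 'ADD A, 1'. After: A=1 B=0 C=0 D=0 ZF=0 PC=1
Step 2: PC=1 exec 'SUB A, 3'. After: A=-2 B=0 C=0 D=0 ZF=0 PC=2
Step 3: PC=2 exec 'MUL B, 6'. After: A=-2 B=0 C=0 D=0 ZF=1 PC=3
Step 4: PC=3 exec 'SUB B, A'. After: A=-2 B=2 C=0 D=0 ZF=0 PC=4
Step 5: PC=4 exec 'MOV D, 12'. After: A=-2 B=2 C=0 D=12 ZF=0 PC=5
Step 6: PC=5 exec 'MOV C, B'. After: A=-2 B=2 C=2 D=12 ZF=0 PC=6
Step 7: PC=6 exec 'MOV A, B'. After: A=2 B=2 C=2 D=12 ZF=0 PC=7
Step 8: PC=7 exec 'JMP 4'. After: A=2 B=2 C=2 D=12 ZF=0 PC=4
Step 9: PC=4 exec 'MOV D, 12'. After: A=2 B=2 C=2 D=12 ZF=0 PC=5
Step 10: PC=5 exec 'MOV C, B'. After: A=2 B=2 C=2 D=12 ZF=0 PC=6
Step 11: PC=6 exec 'MOV A, B'. After: A=2 B=2 C=2 D=12 ZF=0 PC=7
State after step 11 equals state after step 7: the program is in a cycle of length 4 and will never halt.

Answer: no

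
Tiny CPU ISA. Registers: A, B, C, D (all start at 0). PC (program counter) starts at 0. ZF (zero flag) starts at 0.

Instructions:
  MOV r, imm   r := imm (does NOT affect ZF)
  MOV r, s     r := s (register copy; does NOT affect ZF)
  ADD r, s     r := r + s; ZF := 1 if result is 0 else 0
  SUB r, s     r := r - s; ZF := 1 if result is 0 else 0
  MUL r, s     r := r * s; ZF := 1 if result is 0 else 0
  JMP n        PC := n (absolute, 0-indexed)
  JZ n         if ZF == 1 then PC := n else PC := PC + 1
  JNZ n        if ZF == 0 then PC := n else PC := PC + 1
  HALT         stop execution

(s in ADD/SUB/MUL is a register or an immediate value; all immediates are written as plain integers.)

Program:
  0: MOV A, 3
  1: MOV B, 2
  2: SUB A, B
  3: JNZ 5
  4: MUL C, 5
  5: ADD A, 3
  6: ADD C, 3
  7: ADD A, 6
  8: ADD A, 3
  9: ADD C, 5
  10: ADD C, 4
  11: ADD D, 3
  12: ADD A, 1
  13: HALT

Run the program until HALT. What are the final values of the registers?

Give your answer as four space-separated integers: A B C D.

Answer: 14 2 12 3

Derivation:
Step 1: PC=0 exec 'MOV A, 3'. After: A=3 B=0 C=0 D=0 ZF=0 PC=1
Step 2: PC=1 exec 'MOV B, 2'. After: A=3 B=2 C=0 D=0 ZF=0 PC=2
Step 3: PC=2 exec 'SUB A, B'. After: A=1 B=2 C=0 D=0 ZF=0 PC=3
Step 4: PC=3 exec 'JNZ 5'. After: A=1 B=2 C=0 D=0 ZF=0 PC=5
Step 5: PC=5 exec 'ADD A, 3'. After: A=4 B=2 C=0 D=0 ZF=0 PC=6
Step 6: PC=6 exec 'ADD C, 3'. After: A=4 B=2 C=3 D=0 ZF=0 PC=7
Step 7: PC=7 exec 'ADD A, 6'. After: A=10 B=2 C=3 D=0 ZF=0 PC=8
Step 8: PC=8 exec 'ADD A, 3'. After: A=13 B=2 C=3 D=0 ZF=0 PC=9
Step 9: PC=9 exec 'ADD C, 5'. After: A=13 B=2 C=8 D=0 ZF=0 PC=10
Step 10: PC=10 exec 'ADD C, 4'. After: A=13 B=2 C=12 D=0 ZF=0 PC=11
Step 11: PC=11 exec 'ADD D, 3'. After: A=13 B=2 C=12 D=3 ZF=0 PC=12
Step 12: PC=12 exec 'ADD A, 1'. After: A=14 B=2 C=12 D=3 ZF=0 PC=13
Step 13: PC=13 exec 'HALT'. After: A=14 B=2 C=12 D=3 ZF=0 PC=13 HALTED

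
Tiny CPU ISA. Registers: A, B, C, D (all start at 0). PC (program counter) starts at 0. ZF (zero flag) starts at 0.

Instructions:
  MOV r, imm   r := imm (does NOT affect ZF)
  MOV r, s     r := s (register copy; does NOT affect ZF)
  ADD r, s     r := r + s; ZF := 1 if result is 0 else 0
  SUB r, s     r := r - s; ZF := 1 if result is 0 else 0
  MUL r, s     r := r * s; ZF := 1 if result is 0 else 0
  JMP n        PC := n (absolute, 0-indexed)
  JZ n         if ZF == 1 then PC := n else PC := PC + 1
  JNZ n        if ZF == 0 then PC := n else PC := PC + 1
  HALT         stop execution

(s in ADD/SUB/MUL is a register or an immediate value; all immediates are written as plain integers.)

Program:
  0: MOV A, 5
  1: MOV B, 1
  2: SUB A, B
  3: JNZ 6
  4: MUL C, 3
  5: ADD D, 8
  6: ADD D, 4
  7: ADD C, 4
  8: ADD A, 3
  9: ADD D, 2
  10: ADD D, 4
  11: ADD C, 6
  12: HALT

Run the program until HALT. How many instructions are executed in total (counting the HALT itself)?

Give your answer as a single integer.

Answer: 11

Derivation:
Step 1: PC=0 exec 'MOV A, 5'. After: A=5 B=0 C=0 D=0 ZF=0 PC=1
Step 2: PC=1 exec 'MOV B, 1'. After: A=5 B=1 C=0 D=0 ZF=0 PC=2
Step 3: PC=2 exec 'SUB A, B'. After: A=4 B=1 C=0 D=0 ZF=0 PC=3
Step 4: PC=3 exec 'JNZ 6'. After: A=4 B=1 C=0 D=0 ZF=0 PC=6
Step 5: PC=6 exec 'ADD D, 4'. After: A=4 B=1 C=0 D=4 ZF=0 PC=7
Step 6: PC=7 exec 'ADD C, 4'. After: A=4 B=1 C=4 D=4 ZF=0 PC=8
Step 7: PC=8 exec 'ADD A, 3'. After: A=7 B=1 C=4 D=4 ZF=0 PC=9
Step 8: PC=9 exec 'ADD D, 2'. After: A=7 B=1 C=4 D=6 ZF=0 PC=10
Step 9: PC=10 exec 'ADD D, 4'. After: A=7 B=1 C=4 D=10 ZF=0 PC=11
Step 10: PC=11 exec 'ADD C, 6'. After: A=7 B=1 C=10 D=10 ZF=0 PC=12
Step 11: PC=12 exec 'HALT'. After: A=7 B=1 C=10 D=10 ZF=0 PC=12 HALTED
Total instructions executed: 11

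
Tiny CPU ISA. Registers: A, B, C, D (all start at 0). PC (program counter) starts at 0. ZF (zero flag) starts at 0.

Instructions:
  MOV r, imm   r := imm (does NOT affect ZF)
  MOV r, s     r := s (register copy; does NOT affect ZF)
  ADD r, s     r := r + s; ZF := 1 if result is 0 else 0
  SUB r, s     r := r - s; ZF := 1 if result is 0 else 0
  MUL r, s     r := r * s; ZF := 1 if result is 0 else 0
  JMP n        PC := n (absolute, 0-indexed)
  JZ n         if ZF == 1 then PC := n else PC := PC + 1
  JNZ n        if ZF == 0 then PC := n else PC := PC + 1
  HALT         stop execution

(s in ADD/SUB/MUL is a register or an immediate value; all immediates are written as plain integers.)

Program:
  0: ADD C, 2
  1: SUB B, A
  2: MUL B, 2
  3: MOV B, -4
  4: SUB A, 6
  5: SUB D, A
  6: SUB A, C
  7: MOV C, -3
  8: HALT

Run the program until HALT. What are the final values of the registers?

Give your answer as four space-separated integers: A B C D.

Answer: -8 -4 -3 6

Derivation:
Step 1: PC=0 exec 'ADD C, 2'. After: A=0 B=0 C=2 D=0 ZF=0 PC=1
Step 2: PC=1 exec 'SUB B, A'. After: A=0 B=0 C=2 D=0 ZF=1 PC=2
Step 3: PC=2 exec 'MUL B, 2'. After: A=0 B=0 C=2 D=0 ZF=1 PC=3
Step 4: PC=3 exec 'MOV B, -4'. After: A=0 B=-4 C=2 D=0 ZF=1 PC=4
Step 5: PC=4 exec 'SUB A, 6'. After: A=-6 B=-4 C=2 D=0 ZF=0 PC=5
Step 6: PC=5 exec 'SUB D, A'. After: A=-6 B=-4 C=2 D=6 ZF=0 PC=6
Step 7: PC=6 exec 'SUB A, C'. After: A=-8 B=-4 C=2 D=6 ZF=0 PC=7
Step 8: PC=7 exec 'MOV C, -3'. After: A=-8 B=-4 C=-3 D=6 ZF=0 PC=8
Step 9: PC=8 exec 'HALT'. After: A=-8 B=-4 C=-3 D=6 ZF=0 PC=8 HALTED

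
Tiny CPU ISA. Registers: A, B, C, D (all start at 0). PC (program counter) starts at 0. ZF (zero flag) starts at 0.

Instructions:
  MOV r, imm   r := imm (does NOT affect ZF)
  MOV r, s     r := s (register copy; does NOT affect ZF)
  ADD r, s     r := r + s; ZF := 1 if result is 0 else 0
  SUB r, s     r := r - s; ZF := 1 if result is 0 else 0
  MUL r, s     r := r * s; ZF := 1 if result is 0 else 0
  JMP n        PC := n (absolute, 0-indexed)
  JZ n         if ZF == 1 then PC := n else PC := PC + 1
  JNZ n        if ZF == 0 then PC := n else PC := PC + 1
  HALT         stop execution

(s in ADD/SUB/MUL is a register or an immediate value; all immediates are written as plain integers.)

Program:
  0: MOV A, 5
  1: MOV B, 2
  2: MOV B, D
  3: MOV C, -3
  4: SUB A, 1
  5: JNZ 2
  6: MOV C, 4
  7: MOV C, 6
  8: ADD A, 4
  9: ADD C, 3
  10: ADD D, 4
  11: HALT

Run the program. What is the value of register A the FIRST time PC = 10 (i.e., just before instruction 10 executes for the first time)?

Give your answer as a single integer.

Step 1: PC=0 exec 'MOV A, 5'. After: A=5 B=0 C=0 D=0 ZF=0 PC=1
Step 2: PC=1 exec 'MOV B, 2'. After: A=5 B=2 C=0 D=0 ZF=0 PC=2
Step 3: PC=2 exec 'MOV B, D'. After: A=5 B=0 C=0 D=0 ZF=0 PC=3
Step 4: PC=3 exec 'MOV C, -3'. After: A=5 B=0 C=-3 D=0 ZF=0 PC=4
Step 5: PC=4 exec 'SUB A, 1'. After: A=4 B=0 C=-3 D=0 ZF=0 PC=5
Step 6: PC=5 exec 'JNZ 2'. After: A=4 B=0 C=-3 D=0 ZF=0 PC=2
Step 7: PC=2 exec 'MOV B, D'. After: A=4 B=0 C=-3 D=0 ZF=0 PC=3
Step 8: PC=3 exec 'MOV C, -3'. After: A=4 B=0 C=-3 D=0 ZF=0 PC=4
Step 9: PC=4 exec 'SUB A, 1'. After: A=3 B=0 C=-3 D=0 ZF=0 PC=5
Step 10: PC=5 exec 'JNZ 2'. After: A=3 B=0 C=-3 D=0 ZF=0 PC=2
Step 11: PC=2 exec 'MOV B, D'. After: A=3 B=0 C=-3 D=0 ZF=0 PC=3
Step 12: PC=3 exec 'MOV C, -3'. After: A=3 B=0 C=-3 D=0 ZF=0 PC=4
Step 13: PC=4 exec 'SUB A, 1'. After: A=2 B=0 C=-3 D=0 ZF=0 PC=5
Step 14: PC=5 exec 'JNZ 2'. After: A=2 B=0 C=-3 D=0 ZF=0 PC=2
Step 15: PC=2 exec 'MOV B, D'. After: A=2 B=0 C=-3 D=0 ZF=0 PC=3
Step 16: PC=3 exec 'MOV C, -3'. After: A=2 B=0 C=-3 D=0 ZF=0 PC=4
Step 17: PC=4 exec 'SUB A, 1'. After: A=1 B=0 C=-3 D=0 ZF=0 PC=5
Step 18: PC=5 exec 'JNZ 2'. After: A=1 B=0 C=-3 D=0 ZF=0 PC=2
Step 19: PC=2 exec 'MOV B, D'. After: A=1 B=0 C=-3 D=0 ZF=0 PC=3
Step 20: PC=3 exec 'MOV C, -3'. After: A=1 B=0 C=-3 D=0 ZF=0 PC=4
Step 21: PC=4 exec 'SUB A, 1'. After: A=0 B=0 C=-3 D=0 ZF=1 PC=5
Step 22: PC=5 exec 'JNZ 2'. After: A=0 B=0 C=-3 D=0 ZF=1 PC=6
Step 23: PC=6 exec 'MOV C, 4'. After: A=0 B=0 C=4 D=0 ZF=1 PC=7
Step 24: PC=7 exec 'MOV C, 6'. After: A=0 B=0 C=6 D=0 ZF=1 PC=8
Step 25: PC=8 exec 'ADD A, 4'. After: A=4 B=0 C=6 D=0 ZF=0 PC=9
Step 26: PC=9 exec 'ADD C, 3'. After: A=4 B=0 C=9 D=0 ZF=0 PC=10
First time PC=10: A=4

4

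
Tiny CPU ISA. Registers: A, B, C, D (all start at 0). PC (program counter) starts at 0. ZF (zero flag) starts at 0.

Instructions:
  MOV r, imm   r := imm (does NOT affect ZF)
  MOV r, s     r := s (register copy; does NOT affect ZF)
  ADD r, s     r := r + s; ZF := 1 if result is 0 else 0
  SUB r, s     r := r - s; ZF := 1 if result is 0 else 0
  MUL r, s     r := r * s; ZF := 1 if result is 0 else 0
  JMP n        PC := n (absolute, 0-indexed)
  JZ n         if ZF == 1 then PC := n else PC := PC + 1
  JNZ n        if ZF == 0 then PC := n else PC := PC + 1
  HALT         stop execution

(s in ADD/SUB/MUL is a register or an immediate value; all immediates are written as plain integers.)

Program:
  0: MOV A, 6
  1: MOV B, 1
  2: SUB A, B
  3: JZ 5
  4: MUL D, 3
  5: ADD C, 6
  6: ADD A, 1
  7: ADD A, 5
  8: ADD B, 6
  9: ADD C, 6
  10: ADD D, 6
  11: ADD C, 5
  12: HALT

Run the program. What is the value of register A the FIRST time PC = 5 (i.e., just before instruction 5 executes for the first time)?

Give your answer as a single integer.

Step 1: PC=0 exec 'MOV A, 6'. After: A=6 B=0 C=0 D=0 ZF=0 PC=1
Step 2: PC=1 exec 'MOV B, 1'. After: A=6 B=1 C=0 D=0 ZF=0 PC=2
Step 3: PC=2 exec 'SUB A, B'. After: A=5 B=1 C=0 D=0 ZF=0 PC=3
Step 4: PC=3 exec 'JZ 5'. After: A=5 B=1 C=0 D=0 ZF=0 PC=4
Step 5: PC=4 exec 'MUL D, 3'. After: A=5 B=1 C=0 D=0 ZF=1 PC=5
First time PC=5: A=5

5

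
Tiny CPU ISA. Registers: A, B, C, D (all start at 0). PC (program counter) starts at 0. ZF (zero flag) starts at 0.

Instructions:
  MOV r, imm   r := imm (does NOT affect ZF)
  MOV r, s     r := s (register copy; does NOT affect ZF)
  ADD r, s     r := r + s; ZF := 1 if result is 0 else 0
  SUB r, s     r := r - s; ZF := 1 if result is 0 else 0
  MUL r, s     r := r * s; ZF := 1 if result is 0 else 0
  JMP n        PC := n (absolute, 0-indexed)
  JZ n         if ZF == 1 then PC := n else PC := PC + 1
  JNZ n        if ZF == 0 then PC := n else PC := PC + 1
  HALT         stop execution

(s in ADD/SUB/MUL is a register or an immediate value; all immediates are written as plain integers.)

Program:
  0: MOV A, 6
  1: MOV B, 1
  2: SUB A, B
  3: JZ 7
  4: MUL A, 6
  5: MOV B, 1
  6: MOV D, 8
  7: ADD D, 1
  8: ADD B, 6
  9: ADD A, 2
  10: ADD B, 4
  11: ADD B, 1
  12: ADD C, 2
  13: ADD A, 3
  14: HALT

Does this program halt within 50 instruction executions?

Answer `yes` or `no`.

Answer: yes

Derivation:
Step 1: PC=0 exec 'MOV A, 6'. After: A=6 B=0 C=0 D=0 ZF=0 PC=1
Step 2: PC=1 exec 'MOV B, 1'. After: A=6 B=1 C=0 D=0 ZF=0 PC=2
Step 3: PC=2 exec 'SUB A, B'. After: A=5 B=1 C=0 D=0 ZF=0 PC=3
Step 4: PC=3 exec 'JZ 7'. After: A=5 B=1 C=0 D=0 ZF=0 PC=4
Step 5: PC=4 exec 'MUL A, 6'. After: A=30 B=1 C=0 D=0 ZF=0 PC=5
Step 6: PC=5 exec 'MOV B, 1'. After: A=30 B=1 C=0 D=0 ZF=0 PC=6
Step 7: PC=6 exec 'MOV D, 8'. After: A=30 B=1 C=0 D=8 ZF=0 PC=7
Step 8: PC=7 exec 'ADD D, 1'. After: A=30 B=1 C=0 D=9 ZF=0 PC=8
Step 9: PC=8 exec 'ADD B, 6'. After: A=30 B=7 C=0 D=9 ZF=0 PC=9
Step 10: PC=9 exec 'ADD A, 2'. After: A=32 B=7 C=0 D=9 ZF=0 PC=10
Step 11: PC=10 exec 'ADD B, 4'. After: A=32 B=11 C=0 D=9 ZF=0 PC=11
Step 12: PC=11 exec 'ADD B, 1'. After: A=32 B=12 C=0 D=9 ZF=0 PC=12
Step 13: PC=12 exec 'ADD C, 2'. After: A=32 B=12 C=2 D=9 ZF=0 PC=13
Step 14: PC=13 exec 'ADD A, 3'. After: A=35 B=12 C=2 D=9 ZF=0 PC=14
Step 15: PC=14 exec 'HALT'. After: A=35 B=12 C=2 D=9 ZF=0 PC=14 HALTED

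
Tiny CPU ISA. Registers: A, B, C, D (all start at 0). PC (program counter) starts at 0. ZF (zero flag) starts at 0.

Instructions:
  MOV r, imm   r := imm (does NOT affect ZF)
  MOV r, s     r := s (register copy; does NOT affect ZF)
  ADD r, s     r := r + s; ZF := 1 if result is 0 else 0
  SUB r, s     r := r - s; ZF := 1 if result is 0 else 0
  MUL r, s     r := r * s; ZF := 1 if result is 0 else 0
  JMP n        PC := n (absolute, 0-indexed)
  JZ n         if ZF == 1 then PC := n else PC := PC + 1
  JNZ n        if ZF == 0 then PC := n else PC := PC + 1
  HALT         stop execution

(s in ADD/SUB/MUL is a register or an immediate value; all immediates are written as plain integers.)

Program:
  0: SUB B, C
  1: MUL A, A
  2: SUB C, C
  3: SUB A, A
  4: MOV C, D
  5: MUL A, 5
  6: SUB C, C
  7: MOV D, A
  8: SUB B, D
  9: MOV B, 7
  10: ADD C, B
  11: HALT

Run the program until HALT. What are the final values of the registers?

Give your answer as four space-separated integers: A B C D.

Answer: 0 7 7 0

Derivation:
Step 1: PC=0 exec 'SUB B, C'. After: A=0 B=0 C=0 D=0 ZF=1 PC=1
Step 2: PC=1 exec 'MUL A, A'. After: A=0 B=0 C=0 D=0 ZF=1 PC=2
Step 3: PC=2 exec 'SUB C, C'. After: A=0 B=0 C=0 D=0 ZF=1 PC=3
Step 4: PC=3 exec 'SUB A, A'. After: A=0 B=0 C=0 D=0 ZF=1 PC=4
Step 5: PC=4 exec 'MOV C, D'. After: A=0 B=0 C=0 D=0 ZF=1 PC=5
Step 6: PC=5 exec 'MUL A, 5'. After: A=0 B=0 C=0 D=0 ZF=1 PC=6
Step 7: PC=6 exec 'SUB C, C'. After: A=0 B=0 C=0 D=0 ZF=1 PC=7
Step 8: PC=7 exec 'MOV D, A'. After: A=0 B=0 C=0 D=0 ZF=1 PC=8
Step 9: PC=8 exec 'SUB B, D'. After: A=0 B=0 C=0 D=0 ZF=1 PC=9
Step 10: PC=9 exec 'MOV B, 7'. After: A=0 B=7 C=0 D=0 ZF=1 PC=10
Step 11: PC=10 exec 'ADD C, B'. After: A=0 B=7 C=7 D=0 ZF=0 PC=11
Step 12: PC=11 exec 'HALT'. After: A=0 B=7 C=7 D=0 ZF=0 PC=11 HALTED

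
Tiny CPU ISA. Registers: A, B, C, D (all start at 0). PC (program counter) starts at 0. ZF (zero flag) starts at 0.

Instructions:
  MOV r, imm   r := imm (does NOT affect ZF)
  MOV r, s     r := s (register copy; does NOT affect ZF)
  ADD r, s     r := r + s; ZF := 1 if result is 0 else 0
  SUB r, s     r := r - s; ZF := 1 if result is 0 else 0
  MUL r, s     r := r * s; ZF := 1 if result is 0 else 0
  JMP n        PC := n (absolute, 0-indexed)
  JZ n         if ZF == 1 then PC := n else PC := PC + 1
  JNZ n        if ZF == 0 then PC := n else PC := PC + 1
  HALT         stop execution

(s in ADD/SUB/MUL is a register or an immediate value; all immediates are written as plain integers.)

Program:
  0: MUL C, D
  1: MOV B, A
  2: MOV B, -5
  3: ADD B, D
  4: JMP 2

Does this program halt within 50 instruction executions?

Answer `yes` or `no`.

Answer: no

Derivation:
Step 1: PC=0 exec 'MUL C, D'. After: A=0 B=0 C=0 D=0 ZF=1 PC=1
Step 2: PC=1 exec 'MOV B, A'. After: A=0 B=0 C=0 D=0 ZF=1 PC=2
Step 3: PC=2 exec 'MOV B, -5'. After: A=0 B=-5 C=0 D=0 ZF=1 PC=3
Step 4: PC=3 exec 'ADD B, D'. After: A=0 B=-5 C=0 D=0 ZF=0 PC=4
Step 5: PC=4 exec 'JMP 2'. After: A=0 B=-5 C=0 D=0 ZF=0 PC=2
Step 6: PC=2 exec 'MOV B, -5'. After: A=0 B=-5 C=0 D=0 ZF=0 PC=3
Step 7: PC=3 exec 'ADD B, D'. After: A=0 B=-5 C=0 D=0 ZF=0 PC=4
State after step 7 equals state after step 4: the program is in a cycle of length 3 and will never halt.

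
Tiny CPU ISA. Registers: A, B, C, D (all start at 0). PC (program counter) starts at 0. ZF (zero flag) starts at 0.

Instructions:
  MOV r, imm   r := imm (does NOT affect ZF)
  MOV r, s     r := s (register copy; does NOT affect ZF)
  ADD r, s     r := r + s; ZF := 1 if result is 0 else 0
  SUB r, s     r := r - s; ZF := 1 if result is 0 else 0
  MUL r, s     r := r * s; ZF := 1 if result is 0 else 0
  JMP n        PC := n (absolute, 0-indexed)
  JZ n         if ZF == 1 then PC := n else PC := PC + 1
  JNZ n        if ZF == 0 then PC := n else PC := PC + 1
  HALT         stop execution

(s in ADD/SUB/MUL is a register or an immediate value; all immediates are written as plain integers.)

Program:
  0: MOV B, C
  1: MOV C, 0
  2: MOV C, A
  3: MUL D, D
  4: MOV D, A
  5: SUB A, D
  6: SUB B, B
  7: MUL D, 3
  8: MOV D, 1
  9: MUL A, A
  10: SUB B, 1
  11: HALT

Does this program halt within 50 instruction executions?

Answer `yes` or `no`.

Step 1: PC=0 exec 'MOV B, C'. After: A=0 B=0 C=0 D=0 ZF=0 PC=1
Step 2: PC=1 exec 'MOV C, 0'. After: A=0 B=0 C=0 D=0 ZF=0 PC=2
Step 3: PC=2 exec 'MOV C, A'. After: A=0 B=0 C=0 D=0 ZF=0 PC=3
Step 4: PC=3 exec 'MUL D, D'. After: A=0 B=0 C=0 D=0 ZF=1 PC=4
Step 5: PC=4 exec 'MOV D, A'. After: A=0 B=0 C=0 D=0 ZF=1 PC=5
Step 6: PC=5 exec 'SUB A, D'. After: A=0 B=0 C=0 D=0 ZF=1 PC=6
Step 7: PC=6 exec 'SUB B, B'. After: A=0 B=0 C=0 D=0 ZF=1 PC=7
Step 8: PC=7 exec 'MUL D, 3'. After: A=0 B=0 C=0 D=0 ZF=1 PC=8
Step 9: PC=8 exec 'MOV D, 1'. After: A=0 B=0 C=0 D=1 ZF=1 PC=9
Step 10: PC=9 exec 'MUL A, A'. After: A=0 B=0 C=0 D=1 ZF=1 PC=10
Step 11: PC=10 exec 'SUB B, 1'. After: A=0 B=-1 C=0 D=1 ZF=0 PC=11
Step 12: PC=11 exec 'HALT'. After: A=0 B=-1 C=0 D=1 ZF=0 PC=11 HALTED

Answer: yes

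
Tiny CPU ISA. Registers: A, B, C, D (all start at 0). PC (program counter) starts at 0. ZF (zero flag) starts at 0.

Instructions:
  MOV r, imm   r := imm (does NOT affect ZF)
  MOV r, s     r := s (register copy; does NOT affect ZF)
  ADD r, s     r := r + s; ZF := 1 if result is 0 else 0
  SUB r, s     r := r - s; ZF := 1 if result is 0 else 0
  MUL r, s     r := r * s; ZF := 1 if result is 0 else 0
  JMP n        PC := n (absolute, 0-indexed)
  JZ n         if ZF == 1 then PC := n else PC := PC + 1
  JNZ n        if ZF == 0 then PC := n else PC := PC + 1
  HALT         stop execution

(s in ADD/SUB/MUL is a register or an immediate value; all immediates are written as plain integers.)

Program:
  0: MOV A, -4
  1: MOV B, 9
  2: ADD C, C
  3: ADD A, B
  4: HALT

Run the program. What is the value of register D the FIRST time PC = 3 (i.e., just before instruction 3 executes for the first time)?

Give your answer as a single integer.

Step 1: PC=0 exec 'MOV A, -4'. After: A=-4 B=0 C=0 D=0 ZF=0 PC=1
Step 2: PC=1 exec 'MOV B, 9'. After: A=-4 B=9 C=0 D=0 ZF=0 PC=2
Step 3: PC=2 exec 'ADD C, C'. After: A=-4 B=9 C=0 D=0 ZF=1 PC=3
First time PC=3: D=0

0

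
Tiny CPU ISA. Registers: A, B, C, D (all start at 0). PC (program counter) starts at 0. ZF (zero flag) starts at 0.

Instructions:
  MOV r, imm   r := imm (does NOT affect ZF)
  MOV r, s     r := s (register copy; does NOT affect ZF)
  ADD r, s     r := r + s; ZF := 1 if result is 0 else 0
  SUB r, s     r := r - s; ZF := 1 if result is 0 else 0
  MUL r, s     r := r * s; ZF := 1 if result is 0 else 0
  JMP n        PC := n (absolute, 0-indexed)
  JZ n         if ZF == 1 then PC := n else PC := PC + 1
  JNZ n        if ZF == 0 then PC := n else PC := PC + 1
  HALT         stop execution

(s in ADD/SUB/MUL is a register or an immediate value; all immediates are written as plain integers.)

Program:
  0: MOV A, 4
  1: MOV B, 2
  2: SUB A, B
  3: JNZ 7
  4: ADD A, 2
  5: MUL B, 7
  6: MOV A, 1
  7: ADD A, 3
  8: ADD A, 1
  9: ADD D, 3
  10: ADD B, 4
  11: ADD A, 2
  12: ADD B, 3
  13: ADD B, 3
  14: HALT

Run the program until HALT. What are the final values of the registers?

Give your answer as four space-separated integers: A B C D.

Step 1: PC=0 exec 'MOV A, 4'. After: A=4 B=0 C=0 D=0 ZF=0 PC=1
Step 2: PC=1 exec 'MOV B, 2'. After: A=4 B=2 C=0 D=0 ZF=0 PC=2
Step 3: PC=2 exec 'SUB A, B'. After: A=2 B=2 C=0 D=0 ZF=0 PC=3
Step 4: PC=3 exec 'JNZ 7'. After: A=2 B=2 C=0 D=0 ZF=0 PC=7
Step 5: PC=7 exec 'ADD A, 3'. After: A=5 B=2 C=0 D=0 ZF=0 PC=8
Step 6: PC=8 exec 'ADD A, 1'. After: A=6 B=2 C=0 D=0 ZF=0 PC=9
Step 7: PC=9 exec 'ADD D, 3'. After: A=6 B=2 C=0 D=3 ZF=0 PC=10
Step 8: PC=10 exec 'ADD B, 4'. After: A=6 B=6 C=0 D=3 ZF=0 PC=11
Step 9: PC=11 exec 'ADD A, 2'. After: A=8 B=6 C=0 D=3 ZF=0 PC=12
Step 10: PC=12 exec 'ADD B, 3'. After: A=8 B=9 C=0 D=3 ZF=0 PC=13
Step 11: PC=13 exec 'ADD B, 3'. After: A=8 B=12 C=0 D=3 ZF=0 PC=14
Step 12: PC=14 exec 'HALT'. After: A=8 B=12 C=0 D=3 ZF=0 PC=14 HALTED

Answer: 8 12 0 3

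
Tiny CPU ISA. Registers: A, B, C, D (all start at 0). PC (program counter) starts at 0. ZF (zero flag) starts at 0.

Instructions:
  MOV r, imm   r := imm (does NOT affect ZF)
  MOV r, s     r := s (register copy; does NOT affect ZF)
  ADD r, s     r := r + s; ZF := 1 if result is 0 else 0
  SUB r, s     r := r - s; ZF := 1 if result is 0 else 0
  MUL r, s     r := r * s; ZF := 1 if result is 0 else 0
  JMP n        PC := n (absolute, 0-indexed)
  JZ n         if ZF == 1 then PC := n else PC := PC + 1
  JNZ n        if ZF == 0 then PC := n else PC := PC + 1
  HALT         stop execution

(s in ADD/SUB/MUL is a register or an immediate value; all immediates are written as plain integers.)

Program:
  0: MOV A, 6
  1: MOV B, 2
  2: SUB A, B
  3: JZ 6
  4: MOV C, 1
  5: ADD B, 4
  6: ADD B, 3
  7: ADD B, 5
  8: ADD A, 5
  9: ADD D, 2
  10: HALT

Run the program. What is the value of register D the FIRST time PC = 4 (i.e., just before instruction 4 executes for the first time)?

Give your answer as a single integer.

Step 1: PC=0 exec 'MOV A, 6'. After: A=6 B=0 C=0 D=0 ZF=0 PC=1
Step 2: PC=1 exec 'MOV B, 2'. After: A=6 B=2 C=0 D=0 ZF=0 PC=2
Step 3: PC=2 exec 'SUB A, B'. After: A=4 B=2 C=0 D=0 ZF=0 PC=3
Step 4: PC=3 exec 'JZ 6'. After: A=4 B=2 C=0 D=0 ZF=0 PC=4
First time PC=4: D=0

0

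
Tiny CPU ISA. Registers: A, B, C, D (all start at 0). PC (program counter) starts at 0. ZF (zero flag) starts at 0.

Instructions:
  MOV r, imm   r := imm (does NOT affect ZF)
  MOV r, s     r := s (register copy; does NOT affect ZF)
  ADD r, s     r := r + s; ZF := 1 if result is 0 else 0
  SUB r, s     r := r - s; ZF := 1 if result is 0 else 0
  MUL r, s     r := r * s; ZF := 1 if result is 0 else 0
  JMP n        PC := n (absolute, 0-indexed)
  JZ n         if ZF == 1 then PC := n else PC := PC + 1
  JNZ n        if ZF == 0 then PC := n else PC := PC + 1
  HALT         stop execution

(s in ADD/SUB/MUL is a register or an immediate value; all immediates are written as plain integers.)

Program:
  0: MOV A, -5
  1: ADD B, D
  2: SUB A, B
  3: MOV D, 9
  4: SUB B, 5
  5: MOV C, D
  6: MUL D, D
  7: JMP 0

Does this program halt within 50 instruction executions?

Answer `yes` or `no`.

Answer: no

Derivation:
Step 1: PC=0 exec 'MOV A, -5'. After: A=-5 B=0 C=0 D=0 ZF=0 PC=1
Step 2: PC=1 exec 'ADD B, D'. After: A=-5 B=0 C=0 D=0 ZF=1 PC=2
Step 3: PC=2 exec 'SUB A, B'. After: A=-5 B=0 C=0 D=0 ZF=0 PC=3
Step 4: PC=3 exec 'MOV D, 9'. After: A=-5 B=0 C=0 D=9 ZF=0 PC=4
Step 5: PC=4 exec 'SUB B, 5'. After: A=-5 B=-5 C=0 D=9 ZF=0 PC=5
Step 6: PC=5 exec 'MOV C, D'. After: A=-5 B=-5 C=9 D=9 ZF=0 PC=6
Step 7: PC=6 exec 'MUL D, D'. After: A=-5 B=-5 C=9 D=81 ZF=0 PC=7
Step 8: PC=7 exec 'JMP 0'. After: A=-5 B=-5 C=9 D=81 ZF=0 PC=0
Step 9: PC=0 exec 'MOV A, -5'. After: A=-5 B=-5 C=9 D=81 ZF=0 PC=1
Step 10: PC=1 exec 'ADD B, D'. After: A=-5 B=76 C=9 D=81 ZF=0 PC=2
Step 11: PC=2 exec 'SUB A, B'. After: A=-81 B=76 C=9 D=81 ZF=0 PC=3
Step 12: PC=3 exec 'MOV D, 9'. After: A=-81 B=76 C=9 D=9 ZF=0 PC=4
Step 13: PC=4 exec 'SUB B, 5'. After: A=-81 B=71 C=9 D=9 ZF=0 PC=5
Step 14: PC=5 exec 'MOV C, D'. After: A=-81 B=71 C=9 D=9 ZF=0 PC=6
Step 15: PC=6 exec 'MUL D, D'. After: A=-81 B=71 C=9 D=81 ZF=0 PC=7
After 50 steps: not halted. PC revisits the same instructions with no path to HALT; will never halt.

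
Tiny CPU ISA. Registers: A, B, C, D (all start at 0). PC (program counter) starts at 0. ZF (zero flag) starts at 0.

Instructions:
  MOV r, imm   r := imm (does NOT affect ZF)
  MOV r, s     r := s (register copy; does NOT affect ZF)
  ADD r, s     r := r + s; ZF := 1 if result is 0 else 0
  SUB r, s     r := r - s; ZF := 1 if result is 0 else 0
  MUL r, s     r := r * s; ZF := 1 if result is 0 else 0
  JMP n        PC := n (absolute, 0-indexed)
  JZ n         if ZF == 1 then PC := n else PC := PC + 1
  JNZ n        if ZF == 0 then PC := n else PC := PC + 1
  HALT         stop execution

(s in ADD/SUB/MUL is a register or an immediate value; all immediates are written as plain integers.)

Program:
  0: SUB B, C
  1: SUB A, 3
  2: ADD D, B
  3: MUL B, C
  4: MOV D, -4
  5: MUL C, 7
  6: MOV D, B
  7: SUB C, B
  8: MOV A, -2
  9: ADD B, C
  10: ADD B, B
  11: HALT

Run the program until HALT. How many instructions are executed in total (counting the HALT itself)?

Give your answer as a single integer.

Step 1: PC=0 exec 'SUB B, C'. After: A=0 B=0 C=0 D=0 ZF=1 PC=1
Step 2: PC=1 exec 'SUB A, 3'. After: A=-3 B=0 C=0 D=0 ZF=0 PC=2
Step 3: PC=2 exec 'ADD D, B'. After: A=-3 B=0 C=0 D=0 ZF=1 PC=3
Step 4: PC=3 exec 'MUL B, C'. After: A=-3 B=0 C=0 D=0 ZF=1 PC=4
Step 5: PC=4 exec 'MOV D, -4'. After: A=-3 B=0 C=0 D=-4 ZF=1 PC=5
Step 6: PC=5 exec 'MUL C, 7'. After: A=-3 B=0 C=0 D=-4 ZF=1 PC=6
Step 7: PC=6 exec 'MOV D, B'. After: A=-3 B=0 C=0 D=0 ZF=1 PC=7
Step 8: PC=7 exec 'SUB C, B'. After: A=-3 B=0 C=0 D=0 ZF=1 PC=8
Step 9: PC=8 exec 'MOV A, -2'. After: A=-2 B=0 C=0 D=0 ZF=1 PC=9
Step 10: PC=9 exec 'ADD B, C'. After: A=-2 B=0 C=0 D=0 ZF=1 PC=10
Step 11: PC=10 exec 'ADD B, B'. After: A=-2 B=0 C=0 D=0 ZF=1 PC=11
Step 12: PC=11 exec 'HALT'. After: A=-2 B=0 C=0 D=0 ZF=1 PC=11 HALTED
Total instructions executed: 12

Answer: 12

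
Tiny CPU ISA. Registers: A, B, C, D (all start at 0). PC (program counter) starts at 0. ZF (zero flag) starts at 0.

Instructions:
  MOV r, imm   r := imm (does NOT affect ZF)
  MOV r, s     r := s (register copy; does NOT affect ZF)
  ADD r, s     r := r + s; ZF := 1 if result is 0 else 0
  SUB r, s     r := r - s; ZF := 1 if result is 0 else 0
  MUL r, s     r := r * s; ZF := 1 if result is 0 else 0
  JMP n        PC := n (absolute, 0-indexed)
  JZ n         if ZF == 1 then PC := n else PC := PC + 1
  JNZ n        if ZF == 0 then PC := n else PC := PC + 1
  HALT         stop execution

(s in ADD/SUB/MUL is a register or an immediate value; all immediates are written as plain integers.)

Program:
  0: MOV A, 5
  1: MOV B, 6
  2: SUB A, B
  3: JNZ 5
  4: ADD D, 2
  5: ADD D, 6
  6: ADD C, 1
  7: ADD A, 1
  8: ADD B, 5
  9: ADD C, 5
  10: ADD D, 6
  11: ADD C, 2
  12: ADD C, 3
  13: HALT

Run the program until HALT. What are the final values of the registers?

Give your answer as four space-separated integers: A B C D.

Answer: 0 11 11 12

Derivation:
Step 1: PC=0 exec 'MOV A, 5'. After: A=5 B=0 C=0 D=0 ZF=0 PC=1
Step 2: PC=1 exec 'MOV B, 6'. After: A=5 B=6 C=0 D=0 ZF=0 PC=2
Step 3: PC=2 exec 'SUB A, B'. After: A=-1 B=6 C=0 D=0 ZF=0 PC=3
Step 4: PC=3 exec 'JNZ 5'. After: A=-1 B=6 C=0 D=0 ZF=0 PC=5
Step 5: PC=5 exec 'ADD D, 6'. After: A=-1 B=6 C=0 D=6 ZF=0 PC=6
Step 6: PC=6 exec 'ADD C, 1'. After: A=-1 B=6 C=1 D=6 ZF=0 PC=7
Step 7: PC=7 exec 'ADD A, 1'. After: A=0 B=6 C=1 D=6 ZF=1 PC=8
Step 8: PC=8 exec 'ADD B, 5'. After: A=0 B=11 C=1 D=6 ZF=0 PC=9
Step 9: PC=9 exec 'ADD C, 5'. After: A=0 B=11 C=6 D=6 ZF=0 PC=10
Step 10: PC=10 exec 'ADD D, 6'. After: A=0 B=11 C=6 D=12 ZF=0 PC=11
Step 11: PC=11 exec 'ADD C, 2'. After: A=0 B=11 C=8 D=12 ZF=0 PC=12
Step 12: PC=12 exec 'ADD C, 3'. After: A=0 B=11 C=11 D=12 ZF=0 PC=13
Step 13: PC=13 exec 'HALT'. After: A=0 B=11 C=11 D=12 ZF=0 PC=13 HALTED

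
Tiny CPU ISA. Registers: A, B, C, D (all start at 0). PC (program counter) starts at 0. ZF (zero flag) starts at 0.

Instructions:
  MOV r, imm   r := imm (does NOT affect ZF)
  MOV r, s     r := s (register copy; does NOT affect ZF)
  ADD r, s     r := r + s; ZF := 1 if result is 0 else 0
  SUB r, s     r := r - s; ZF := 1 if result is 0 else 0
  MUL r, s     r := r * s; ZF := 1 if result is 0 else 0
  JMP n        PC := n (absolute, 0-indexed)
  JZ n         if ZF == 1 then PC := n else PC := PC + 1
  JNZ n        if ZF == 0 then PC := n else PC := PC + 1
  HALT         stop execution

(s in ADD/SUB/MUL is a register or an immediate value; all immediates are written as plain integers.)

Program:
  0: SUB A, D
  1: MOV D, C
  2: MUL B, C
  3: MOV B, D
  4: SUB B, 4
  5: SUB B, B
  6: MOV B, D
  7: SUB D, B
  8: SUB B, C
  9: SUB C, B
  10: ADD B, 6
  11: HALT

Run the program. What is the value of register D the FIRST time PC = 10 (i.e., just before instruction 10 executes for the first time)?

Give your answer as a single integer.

Step 1: PC=0 exec 'SUB A, D'. After: A=0 B=0 C=0 D=0 ZF=1 PC=1
Step 2: PC=1 exec 'MOV D, C'. After: A=0 B=0 C=0 D=0 ZF=1 PC=2
Step 3: PC=2 exec 'MUL B, C'. After: A=0 B=0 C=0 D=0 ZF=1 PC=3
Step 4: PC=3 exec 'MOV B, D'. After: A=0 B=0 C=0 D=0 ZF=1 PC=4
Step 5: PC=4 exec 'SUB B, 4'. After: A=0 B=-4 C=0 D=0 ZF=0 PC=5
Step 6: PC=5 exec 'SUB B, B'. After: A=0 B=0 C=0 D=0 ZF=1 PC=6
Step 7: PC=6 exec 'MOV B, D'. After: A=0 B=0 C=0 D=0 ZF=1 PC=7
Step 8: PC=7 exec 'SUB D, B'. After: A=0 B=0 C=0 D=0 ZF=1 PC=8
Step 9: PC=8 exec 'SUB B, C'. After: A=0 B=0 C=0 D=0 ZF=1 PC=9
Step 10: PC=9 exec 'SUB C, B'. After: A=0 B=0 C=0 D=0 ZF=1 PC=10
First time PC=10: D=0

0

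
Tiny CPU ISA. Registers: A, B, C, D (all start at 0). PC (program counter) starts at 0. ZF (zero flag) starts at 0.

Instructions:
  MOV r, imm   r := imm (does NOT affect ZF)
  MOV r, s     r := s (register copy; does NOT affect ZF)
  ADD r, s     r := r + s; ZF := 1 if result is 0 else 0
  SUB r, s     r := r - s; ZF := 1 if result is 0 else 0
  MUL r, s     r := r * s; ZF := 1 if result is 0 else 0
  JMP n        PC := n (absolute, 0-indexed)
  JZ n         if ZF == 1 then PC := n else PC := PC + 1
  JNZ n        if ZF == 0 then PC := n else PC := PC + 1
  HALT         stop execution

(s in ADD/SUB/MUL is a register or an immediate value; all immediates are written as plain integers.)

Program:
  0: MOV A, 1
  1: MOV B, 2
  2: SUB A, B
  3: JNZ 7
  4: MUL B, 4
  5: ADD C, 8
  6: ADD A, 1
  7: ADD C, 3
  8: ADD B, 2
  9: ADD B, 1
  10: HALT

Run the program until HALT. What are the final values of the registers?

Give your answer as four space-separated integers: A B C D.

Step 1: PC=0 exec 'MOV A, 1'. After: A=1 B=0 C=0 D=0 ZF=0 PC=1
Step 2: PC=1 exec 'MOV B, 2'. After: A=1 B=2 C=0 D=0 ZF=0 PC=2
Step 3: PC=2 exec 'SUB A, B'. After: A=-1 B=2 C=0 D=0 ZF=0 PC=3
Step 4: PC=3 exec 'JNZ 7'. After: A=-1 B=2 C=0 D=0 ZF=0 PC=7
Step 5: PC=7 exec 'ADD C, 3'. After: A=-1 B=2 C=3 D=0 ZF=0 PC=8
Step 6: PC=8 exec 'ADD B, 2'. After: A=-1 B=4 C=3 D=0 ZF=0 PC=9
Step 7: PC=9 exec 'ADD B, 1'. After: A=-1 B=5 C=3 D=0 ZF=0 PC=10
Step 8: PC=10 exec 'HALT'. After: A=-1 B=5 C=3 D=0 ZF=0 PC=10 HALTED

Answer: -1 5 3 0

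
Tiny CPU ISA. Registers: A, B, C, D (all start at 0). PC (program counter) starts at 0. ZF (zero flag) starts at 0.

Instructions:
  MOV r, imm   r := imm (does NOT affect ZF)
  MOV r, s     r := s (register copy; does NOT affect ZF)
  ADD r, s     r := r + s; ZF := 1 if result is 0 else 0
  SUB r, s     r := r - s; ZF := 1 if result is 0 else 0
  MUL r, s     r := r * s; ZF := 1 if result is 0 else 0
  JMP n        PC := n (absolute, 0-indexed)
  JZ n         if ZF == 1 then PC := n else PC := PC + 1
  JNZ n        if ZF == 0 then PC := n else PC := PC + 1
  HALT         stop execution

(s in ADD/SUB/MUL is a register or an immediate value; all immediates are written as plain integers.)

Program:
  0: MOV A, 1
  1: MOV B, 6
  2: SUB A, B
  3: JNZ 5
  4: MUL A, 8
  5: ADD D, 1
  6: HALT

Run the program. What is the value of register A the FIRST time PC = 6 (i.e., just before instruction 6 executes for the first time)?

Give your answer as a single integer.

Step 1: PC=0 exec 'MOV A, 1'. After: A=1 B=0 C=0 D=0 ZF=0 PC=1
Step 2: PC=1 exec 'MOV B, 6'. After: A=1 B=6 C=0 D=0 ZF=0 PC=2
Step 3: PC=2 exec 'SUB A, B'. After: A=-5 B=6 C=0 D=0 ZF=0 PC=3
Step 4: PC=3 exec 'JNZ 5'. After: A=-5 B=6 C=0 D=0 ZF=0 PC=5
Step 5: PC=5 exec 'ADD D, 1'. After: A=-5 B=6 C=0 D=1 ZF=0 PC=6
First time PC=6: A=-5

-5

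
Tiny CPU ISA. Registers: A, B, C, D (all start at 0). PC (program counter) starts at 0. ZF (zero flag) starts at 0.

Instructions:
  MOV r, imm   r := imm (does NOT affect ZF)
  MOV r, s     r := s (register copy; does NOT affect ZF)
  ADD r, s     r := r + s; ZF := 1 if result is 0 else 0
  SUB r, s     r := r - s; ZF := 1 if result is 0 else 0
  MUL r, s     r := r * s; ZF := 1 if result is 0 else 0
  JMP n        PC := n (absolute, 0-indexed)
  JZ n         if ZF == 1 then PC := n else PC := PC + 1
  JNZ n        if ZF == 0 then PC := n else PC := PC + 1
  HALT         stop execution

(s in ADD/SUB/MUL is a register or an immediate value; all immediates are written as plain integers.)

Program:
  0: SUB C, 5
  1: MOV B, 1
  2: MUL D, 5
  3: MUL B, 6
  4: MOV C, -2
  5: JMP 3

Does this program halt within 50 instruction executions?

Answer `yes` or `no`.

Answer: no

Derivation:
Step 1: PC=0 exec 'SUB C, 5'. After: A=0 B=0 C=-5 D=0 ZF=0 PC=1
Step 2: PC=1 exec 'MOV B, 1'. After: A=0 B=1 C=-5 D=0 ZF=0 PC=2
Step 3: PC=2 exec 'MUL D, 5'. After: A=0 B=1 C=-5 D=0 ZF=1 PC=3
Step 4: PC=3 exec 'MUL B, 6'. After: A=0 B=6 C=-5 D=0 ZF=0 PC=4
Step 5: PC=4 exec 'MOV C, -2'. After: A=0 B=6 C=-2 D=0 ZF=0 PC=5
Step 6: PC=5 exec 'JMP 3'. After: A=0 B=6 C=-2 D=0 ZF=0 PC=3
Step 7: PC=3 exec 'MUL B, 6'. After: A=0 B=36 C=-2 D=0 ZF=0 PC=4
Step 8: PC=4 exec 'MOV C, -2'. After: A=0 B=36 C=-2 D=0 ZF=0 PC=5
Step 9: PC=5 exec 'JMP 3'. After: A=0 B=36 C=-2 D=0 ZF=0 PC=3
Step 10: PC=3 exec 'MUL B, 6'. After: A=0 B=216 C=-2 D=0 ZF=0 PC=4
Step 11: PC=4 exec 'MOV C, -2'. After: A=0 B=216 C=-2 D=0 ZF=0 PC=5
Step 12: PC=5 exec 'JMP 3'. After: A=0 B=216 C=-2 D=0 ZF=0 PC=3
Step 13: PC=3 exec 'MUL B, 6'. After: A=0 B=1296 C=-2 D=0 ZF=0 PC=4
Step 14: PC=4 exec 'MOV C, -2'. After: A=0 B=1296 C=-2 D=0 ZF=0 PC=5
Step 15: PC=5 exec 'JMP 3'. After: A=0 B=1296 C=-2 D=0 ZF=0 PC=3
After 50 steps: not halted. PC revisits the same instructions with no path to HALT; will never halt.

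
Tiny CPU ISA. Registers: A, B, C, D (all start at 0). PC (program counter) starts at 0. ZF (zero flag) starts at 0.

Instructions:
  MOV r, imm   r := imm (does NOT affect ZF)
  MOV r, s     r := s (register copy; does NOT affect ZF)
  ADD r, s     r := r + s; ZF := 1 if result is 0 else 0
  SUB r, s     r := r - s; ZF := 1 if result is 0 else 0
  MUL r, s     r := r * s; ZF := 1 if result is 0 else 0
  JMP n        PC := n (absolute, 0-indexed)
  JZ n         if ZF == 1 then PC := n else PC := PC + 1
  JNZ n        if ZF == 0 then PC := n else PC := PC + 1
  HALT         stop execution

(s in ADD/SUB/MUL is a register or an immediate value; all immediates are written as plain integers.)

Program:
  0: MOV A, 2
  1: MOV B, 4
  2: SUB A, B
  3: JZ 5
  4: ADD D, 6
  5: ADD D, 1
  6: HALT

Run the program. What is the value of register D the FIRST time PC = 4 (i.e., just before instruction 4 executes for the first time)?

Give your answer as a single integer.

Step 1: PC=0 exec 'MOV A, 2'. After: A=2 B=0 C=0 D=0 ZF=0 PC=1
Step 2: PC=1 exec 'MOV B, 4'. After: A=2 B=4 C=0 D=0 ZF=0 PC=2
Step 3: PC=2 exec 'SUB A, B'. After: A=-2 B=4 C=0 D=0 ZF=0 PC=3
Step 4: PC=3 exec 'JZ 5'. After: A=-2 B=4 C=0 D=0 ZF=0 PC=4
First time PC=4: D=0

0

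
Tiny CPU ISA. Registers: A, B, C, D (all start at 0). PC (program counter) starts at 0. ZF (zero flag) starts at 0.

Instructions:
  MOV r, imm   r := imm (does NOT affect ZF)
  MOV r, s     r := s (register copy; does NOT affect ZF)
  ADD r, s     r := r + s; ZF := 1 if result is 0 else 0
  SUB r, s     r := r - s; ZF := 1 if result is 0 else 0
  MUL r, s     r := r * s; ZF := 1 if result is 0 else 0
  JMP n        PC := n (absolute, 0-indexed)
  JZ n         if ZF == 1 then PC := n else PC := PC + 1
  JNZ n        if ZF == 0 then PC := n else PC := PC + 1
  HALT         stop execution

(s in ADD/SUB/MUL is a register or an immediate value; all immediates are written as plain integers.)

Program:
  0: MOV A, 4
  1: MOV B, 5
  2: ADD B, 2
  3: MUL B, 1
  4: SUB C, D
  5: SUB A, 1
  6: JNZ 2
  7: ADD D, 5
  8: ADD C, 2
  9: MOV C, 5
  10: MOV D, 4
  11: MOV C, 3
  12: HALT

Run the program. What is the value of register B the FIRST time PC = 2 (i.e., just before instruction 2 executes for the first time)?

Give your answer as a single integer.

Step 1: PC=0 exec 'MOV A, 4'. After: A=4 B=0 C=0 D=0 ZF=0 PC=1
Step 2: PC=1 exec 'MOV B, 5'. After: A=4 B=5 C=0 D=0 ZF=0 PC=2
First time PC=2: B=5

5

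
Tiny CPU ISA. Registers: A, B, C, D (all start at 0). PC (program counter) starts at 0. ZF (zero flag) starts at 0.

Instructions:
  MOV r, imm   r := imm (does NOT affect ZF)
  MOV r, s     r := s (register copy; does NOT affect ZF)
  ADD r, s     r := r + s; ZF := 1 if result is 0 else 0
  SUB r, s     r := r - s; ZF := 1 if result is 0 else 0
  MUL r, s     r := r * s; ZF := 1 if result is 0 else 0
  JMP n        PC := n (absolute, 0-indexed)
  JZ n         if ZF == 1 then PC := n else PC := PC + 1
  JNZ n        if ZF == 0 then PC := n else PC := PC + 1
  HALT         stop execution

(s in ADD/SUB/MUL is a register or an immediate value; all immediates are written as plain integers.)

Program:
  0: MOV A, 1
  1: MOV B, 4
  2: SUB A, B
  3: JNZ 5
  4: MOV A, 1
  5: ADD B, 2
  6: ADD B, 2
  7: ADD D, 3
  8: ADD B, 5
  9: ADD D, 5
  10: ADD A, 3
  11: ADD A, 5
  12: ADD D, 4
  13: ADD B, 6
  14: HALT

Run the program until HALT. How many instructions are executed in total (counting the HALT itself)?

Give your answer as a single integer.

Step 1: PC=0 exec 'MOV A, 1'. After: A=1 B=0 C=0 D=0 ZF=0 PC=1
Step 2: PC=1 exec 'MOV B, 4'. After: A=1 B=4 C=0 D=0 ZF=0 PC=2
Step 3: PC=2 exec 'SUB A, B'. After: A=-3 B=4 C=0 D=0 ZF=0 PC=3
Step 4: PC=3 exec 'JNZ 5'. After: A=-3 B=4 C=0 D=0 ZF=0 PC=5
Step 5: PC=5 exec 'ADD B, 2'. After: A=-3 B=6 C=0 D=0 ZF=0 PC=6
Step 6: PC=6 exec 'ADD B, 2'. After: A=-3 B=8 C=0 D=0 ZF=0 PC=7
Step 7: PC=7 exec 'ADD D, 3'. After: A=-3 B=8 C=0 D=3 ZF=0 PC=8
Step 8: PC=8 exec 'ADD B, 5'. After: A=-3 B=13 C=0 D=3 ZF=0 PC=9
Step 9: PC=9 exec 'ADD D, 5'. After: A=-3 B=13 C=0 D=8 ZF=0 PC=10
Step 10: PC=10 exec 'ADD A, 3'. After: A=0 B=13 C=0 D=8 ZF=1 PC=11
Step 11: PC=11 exec 'ADD A, 5'. After: A=5 B=13 C=0 D=8 ZF=0 PC=12
Step 12: PC=12 exec 'ADD D, 4'. After: A=5 B=13 C=0 D=12 ZF=0 PC=13
Step 13: PC=13 exec 'ADD B, 6'. After: A=5 B=19 C=0 D=12 ZF=0 PC=14
Step 14: PC=14 exec 'HALT'. After: A=5 B=19 C=0 D=12 ZF=0 PC=14 HALTED
Total instructions executed: 14

Answer: 14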